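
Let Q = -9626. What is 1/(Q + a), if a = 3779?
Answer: -1/5847 ≈ -0.00017103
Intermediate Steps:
1/(Q + a) = 1/(-9626 + 3779) = 1/(-5847) = -1/5847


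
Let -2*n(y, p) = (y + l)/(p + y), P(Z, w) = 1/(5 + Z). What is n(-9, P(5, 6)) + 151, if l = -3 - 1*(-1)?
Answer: 13384/89 ≈ 150.38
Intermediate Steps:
l = -2 (l = -3 + 1 = -2)
n(y, p) = -(-2 + y)/(2*(p + y)) (n(y, p) = -(y - 2)/(2*(p + y)) = -(-2 + y)/(2*(p + y)))
n(-9, P(5, 6)) + 151 = (1 - 1/2*(-9))/(1/(5 + 5) - 9) + 151 = (1 + 9/2)/(1/10 - 9) + 151 = (11/2)/(1/10 - 9) + 151 = (11/2)/(-89/10) + 151 = -10/89*11/2 + 151 = -55/89 + 151 = 13384/89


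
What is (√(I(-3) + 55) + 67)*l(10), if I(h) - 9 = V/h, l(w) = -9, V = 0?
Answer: -675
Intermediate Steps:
I(h) = 9 (I(h) = 9 + 0/h = 9 + 0 = 9)
(√(I(-3) + 55) + 67)*l(10) = (√(9 + 55) + 67)*(-9) = (√64 + 67)*(-9) = (8 + 67)*(-9) = 75*(-9) = -675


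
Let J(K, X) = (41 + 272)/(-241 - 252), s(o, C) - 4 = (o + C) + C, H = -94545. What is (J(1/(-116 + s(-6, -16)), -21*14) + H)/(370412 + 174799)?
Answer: -46610998/268789023 ≈ -0.17341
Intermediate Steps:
s(o, C) = 4 + o + 2*C (s(o, C) = 4 + ((o + C) + C) = 4 + ((C + o) + C) = 4 + (o + 2*C) = 4 + o + 2*C)
J(K, X) = -313/493 (J(K, X) = 313/(-493) = 313*(-1/493) = -313/493)
(J(1/(-116 + s(-6, -16)), -21*14) + H)/(370412 + 174799) = (-313/493 - 94545)/(370412 + 174799) = -46610998/493/545211 = -46610998/493*1/545211 = -46610998/268789023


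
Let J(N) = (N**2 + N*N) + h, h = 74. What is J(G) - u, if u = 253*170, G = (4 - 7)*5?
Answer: -42486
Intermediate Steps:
G = -15 (G = -3*5 = -15)
u = 43010
J(N) = 74 + 2*N**2 (J(N) = (N**2 + N*N) + 74 = (N**2 + N**2) + 74 = 2*N**2 + 74 = 74 + 2*N**2)
J(G) - u = (74 + 2*(-15)**2) - 1*43010 = (74 + 2*225) - 43010 = (74 + 450) - 43010 = 524 - 43010 = -42486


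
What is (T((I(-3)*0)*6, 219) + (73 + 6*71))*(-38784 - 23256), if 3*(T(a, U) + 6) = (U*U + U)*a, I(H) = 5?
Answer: -30585720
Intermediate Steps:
T(a, U) = -6 + a*(U + U²)/3 (T(a, U) = -6 + ((U*U + U)*a)/3 = -6 + ((U² + U)*a)/3 = -6 + ((U + U²)*a)/3 = -6 + (a*(U + U²))/3 = -6 + a*(U + U²)/3)
(T((I(-3)*0)*6, 219) + (73 + 6*71))*(-38784 - 23256) = ((-6 + (⅓)*219*((5*0)*6) + (⅓)*((5*0)*6)*219²) + (73 + 6*71))*(-38784 - 23256) = ((-6 + (⅓)*219*(0*6) + (⅓)*(0*6)*47961) + (73 + 426))*(-62040) = ((-6 + (⅓)*219*0 + (⅓)*0*47961) + 499)*(-62040) = ((-6 + 0 + 0) + 499)*(-62040) = (-6 + 499)*(-62040) = 493*(-62040) = -30585720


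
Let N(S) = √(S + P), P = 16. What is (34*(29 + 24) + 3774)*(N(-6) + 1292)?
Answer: 7204192 + 5576*√10 ≈ 7.2218e+6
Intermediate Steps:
N(S) = √(16 + S) (N(S) = √(S + 16) = √(16 + S))
(34*(29 + 24) + 3774)*(N(-6) + 1292) = (34*(29 + 24) + 3774)*(√(16 - 6) + 1292) = (34*53 + 3774)*(√10 + 1292) = (1802 + 3774)*(1292 + √10) = 5576*(1292 + √10) = 7204192 + 5576*√10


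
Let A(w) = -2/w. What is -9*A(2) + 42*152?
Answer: 6393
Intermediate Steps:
-9*A(2) + 42*152 = -(-18)/2 + 42*152 = -(-18)/2 + 6384 = -9*(-1) + 6384 = 9 + 6384 = 6393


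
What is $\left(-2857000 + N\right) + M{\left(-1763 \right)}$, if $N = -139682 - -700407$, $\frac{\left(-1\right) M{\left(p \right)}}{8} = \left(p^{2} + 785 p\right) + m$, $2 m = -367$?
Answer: $-16088519$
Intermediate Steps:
$m = - \frac{367}{2}$ ($m = \frac{1}{2} \left(-367\right) = - \frac{367}{2} \approx -183.5$)
$M{\left(p \right)} = 1468 - 6280 p - 8 p^{2}$ ($M{\left(p \right)} = - 8 \left(\left(p^{2} + 785 p\right) - \frac{367}{2}\right) = - 8 \left(- \frac{367}{2} + p^{2} + 785 p\right) = 1468 - 6280 p - 8 p^{2}$)
$N = 560725$ ($N = -139682 + 700407 = 560725$)
$\left(-2857000 + N\right) + M{\left(-1763 \right)} = \left(-2857000 + 560725\right) - \left(-11073108 + 24865352\right) = -2296275 + \left(1468 + 11071640 - 24865352\right) = -2296275 - 13792244 = -16088519$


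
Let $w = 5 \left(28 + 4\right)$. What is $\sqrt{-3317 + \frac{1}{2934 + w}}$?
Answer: $\frac{i \sqrt{31753093918}}{3094} \approx 57.593 i$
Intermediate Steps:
$w = 160$ ($w = 5 \cdot 32 = 160$)
$\sqrt{-3317 + \frac{1}{2934 + w}} = \sqrt{-3317 + \frac{1}{2934 + 160}} = \sqrt{-3317 + \frac{1}{3094}} = \sqrt{- \frac{10262797}{3094}} = \frac{i \sqrt{31753093918}}{3094}$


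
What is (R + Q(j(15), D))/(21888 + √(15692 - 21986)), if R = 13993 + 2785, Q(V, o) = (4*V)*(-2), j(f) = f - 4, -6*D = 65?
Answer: 60885120/79848473 - 8345*I*√6294/239545419 ≈ 0.76251 - 0.0027638*I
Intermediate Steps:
D = -65/6 (D = -⅙*65 = -65/6 ≈ -10.833)
j(f) = -4 + f
Q(V, o) = -8*V
R = 16778
(R + Q(j(15), D))/(21888 + √(15692 - 21986)) = (16778 - 8*(-4 + 15))/(21888 + √(15692 - 21986)) = (16778 - 8*11)/(21888 + √(-6294)) = (16778 - 88)/(21888 + I*√6294) = 16690/(21888 + I*√6294)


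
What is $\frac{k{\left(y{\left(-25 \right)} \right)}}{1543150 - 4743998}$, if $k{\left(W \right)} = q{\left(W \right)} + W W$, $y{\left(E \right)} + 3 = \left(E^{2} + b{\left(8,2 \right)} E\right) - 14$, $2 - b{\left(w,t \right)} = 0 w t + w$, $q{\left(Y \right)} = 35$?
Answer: $- \frac{574599}{3200848} \approx -0.17951$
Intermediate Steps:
$b{\left(w,t \right)} = 2 - w$ ($b{\left(w,t \right)} = 2 - \left(0 w t + w\right) = 2 - \left(0 t + w\right) = 2 - \left(0 + w\right) = 2 - w$)
$y{\left(E \right)} = -17 + E^{2} - 6 E$ ($y{\left(E \right)} = -3 - \left(14 - E^{2} - \left(2 - 8\right) E\right) = -3 - \left(14 - E^{2} + 6 E\right) = -17 + E^{2} - 6 E$)
$k{\left(W \right)} = 35 + W^{2}$ ($k{\left(W \right)} = 35 + W W = 35 + W^{2}$)
$\frac{k{\left(y{\left(-25 \right)} \right)}}{1543150 - 4743998} = \frac{35 + \left(-17 + \left(-25\right)^{2} - -150\right)^{2}}{1543150 - 4743998} = \frac{35 + \left(-17 + 625 + 150\right)^{2}}{-3200848} = \left(35 + 758^{2}\right) \left(- \frac{1}{3200848}\right) = \left(35 + 574564\right) \left(- \frac{1}{3200848}\right) = 574599 \left(- \frac{1}{3200848}\right) = - \frac{574599}{3200848}$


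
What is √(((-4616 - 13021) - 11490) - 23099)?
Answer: I*√52226 ≈ 228.53*I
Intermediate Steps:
√(((-4616 - 13021) - 11490) - 23099) = √((-17637 - 11490) - 23099) = √(-29127 - 23099) = √(-52226) = I*√52226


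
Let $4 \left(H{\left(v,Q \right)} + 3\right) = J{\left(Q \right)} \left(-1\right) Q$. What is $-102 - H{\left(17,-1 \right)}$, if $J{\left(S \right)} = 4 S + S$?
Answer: $- \frac{391}{4} \approx -97.75$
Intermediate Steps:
$J{\left(S \right)} = 5 S$
$H{\left(v,Q \right)} = -3 - \frac{5 Q^{2}}{4}$ ($H{\left(v,Q \right)} = -3 + \frac{5 Q \left(-1\right) Q}{4} = -3 + \frac{- 5 Q Q}{4} = -3 + \frac{\left(-5\right) Q^{2}}{4} = -3 - \frac{5 Q^{2}}{4}$)
$-102 - H{\left(17,-1 \right)} = -102 - \left(-3 - \frac{5 \left(-1\right)^{2}}{4}\right) = -102 - \left(-3 - \frac{5}{4}\right) = -102 - - \frac{17}{4} = -102 + \frac{17}{4} = - \frac{391}{4}$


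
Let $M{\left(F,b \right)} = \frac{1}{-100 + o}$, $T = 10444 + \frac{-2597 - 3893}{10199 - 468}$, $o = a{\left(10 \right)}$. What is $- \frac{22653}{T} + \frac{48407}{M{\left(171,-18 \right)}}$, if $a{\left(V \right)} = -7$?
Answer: $- \frac{526367091298969}{101624074} \approx -5.1796 \cdot 10^{6}$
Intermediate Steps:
$o = -7$
$T = \frac{101624074}{9731}$ ($T = 10444 - \frac{6490}{9731} = \frac{101624074}{9731} \approx 10443.0$)
$M{\left(F,b \right)} = - \frac{1}{107}$ ($M{\left(F,b \right)} = \frac{1}{-100 - 7} = \frac{1}{-107} = - \frac{1}{107}$)
$- \frac{22653}{T} + \frac{48407}{M{\left(171,-18 \right)}} = - \frac{22653}{\frac{101624074}{9731}} + \frac{48407}{- \frac{1}{107}} = \left(-22653\right) \frac{9731}{101624074} + 48407 \left(-107\right) = - \frac{220436343}{101624074} - 5179549 = - \frac{526367091298969}{101624074}$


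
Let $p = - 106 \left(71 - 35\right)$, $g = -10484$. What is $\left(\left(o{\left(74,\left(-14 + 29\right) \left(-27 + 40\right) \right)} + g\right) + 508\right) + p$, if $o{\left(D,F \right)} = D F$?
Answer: $638$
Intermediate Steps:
$p = -3816$ ($p = \left(-106\right) 36 = -3816$)
$\left(\left(o{\left(74,\left(-14 + 29\right) \left(-27 + 40\right) \right)} + g\right) + 508\right) + p = \left(\left(74 \left(-14 + 29\right) \left(-27 + 40\right) - 10484\right) + 508\right) - 3816 = \left(\left(74 \cdot 15 \cdot 13 - 10484\right) + 508\right) - 3816 = \left(\left(74 \cdot 195 - 10484\right) + 508\right) - 3816 = \left(\left(14430 - 10484\right) + 508\right) - 3816 = \left(3946 + 508\right) - 3816 = 4454 - 3816 = 638$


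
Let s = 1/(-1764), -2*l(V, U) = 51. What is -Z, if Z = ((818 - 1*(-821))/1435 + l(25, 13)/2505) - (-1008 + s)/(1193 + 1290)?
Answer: -230613867881/149949710820 ≈ -1.5379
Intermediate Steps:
l(V, U) = -51/2 (l(V, U) = -1/2*51 = -51/2)
s = -1/1764 ≈ -0.00056689
Z = 230613867881/149949710820 (Z = ((818 - 1*(-821))/1435 - 51/2/2505) - (-1008 - 1/1764)/(1193 + 1290) = ((818 + 821)*(1/1435) - 51/2*1/2505) - (-1778113)/(1764*2483) = (1639*(1/1435) - 17/1670) - (-1778113)/(1764*2483) = (1639/1435 - 17/1670) - 1*(-1778113/4380012) = 542547/479290 + 1778113/4380012 = 230613867881/149949710820 ≈ 1.5379)
-Z = -1*230613867881/149949710820 = -230613867881/149949710820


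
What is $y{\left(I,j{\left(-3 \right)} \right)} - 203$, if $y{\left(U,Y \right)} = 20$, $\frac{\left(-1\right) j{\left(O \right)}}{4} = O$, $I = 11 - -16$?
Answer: $-183$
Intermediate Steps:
$I = 27$ ($I = 11 + 16 = 27$)
$j{\left(O \right)} = - 4 O$
$y{\left(I,j{\left(-3 \right)} \right)} - 203 = 20 - 203 = -183$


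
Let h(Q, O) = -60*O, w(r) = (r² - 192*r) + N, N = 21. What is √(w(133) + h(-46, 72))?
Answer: I*√12146 ≈ 110.21*I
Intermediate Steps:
w(r) = 21 + r² - 192*r (w(r) = (r² - 192*r) + 21 = 21 + r² - 192*r)
√(w(133) + h(-46, 72)) = √((21 + 133² - 192*133) - 60*72) = √((21 + 17689 - 25536) - 4320) = √(-7826 - 4320) = √(-12146) = I*√12146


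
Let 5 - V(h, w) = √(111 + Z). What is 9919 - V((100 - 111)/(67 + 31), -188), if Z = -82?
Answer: 9914 + √29 ≈ 9919.4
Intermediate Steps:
V(h, w) = 5 - √29 (V(h, w) = 5 - √(111 - 82) = 5 - √29)
9919 - V((100 - 111)/(67 + 31), -188) = 9919 - (5 - √29) = 9919 + (-5 + √29) = 9914 + √29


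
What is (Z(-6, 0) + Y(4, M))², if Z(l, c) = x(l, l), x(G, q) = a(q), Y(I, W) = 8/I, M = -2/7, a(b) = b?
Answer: 16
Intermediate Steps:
M = -2/7 (M = -2*⅐ = -2/7 ≈ -0.28571)
x(G, q) = q
Z(l, c) = l
(Z(-6, 0) + Y(4, M))² = (-6 + 8/4)² = (-6 + 8*(¼))² = (-6 + 2)² = (-4)² = 16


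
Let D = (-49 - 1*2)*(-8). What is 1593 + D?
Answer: 2001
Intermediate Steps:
D = 408 (D = (-49 - 2)*(-8) = -51*(-8) = 408)
1593 + D = 1593 + 408 = 2001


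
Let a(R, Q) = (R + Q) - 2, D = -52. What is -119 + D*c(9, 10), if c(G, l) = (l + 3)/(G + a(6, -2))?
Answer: -1985/11 ≈ -180.45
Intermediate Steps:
a(R, Q) = -2 + Q + R (a(R, Q) = (Q + R) - 2 = -2 + Q + R)
c(G, l) = (3 + l)/(2 + G) (c(G, l) = (l + 3)/(G + (-2 - 2 + 6)) = (3 + l)/(G + 2) = (3 + l)/(2 + G))
-119 + D*c(9, 10) = -119 - 52*(3 + 10)/(2 + 9) = -119 - 52*13/11 = -119 - 676/11 = -1985/11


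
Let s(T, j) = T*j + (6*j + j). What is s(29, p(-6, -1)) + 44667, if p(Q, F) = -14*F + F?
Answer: 45135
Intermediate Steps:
p(Q, F) = -13*F
s(T, j) = 7*j + T*j (s(T, j) = T*j + 7*j = 7*j + T*j)
s(29, p(-6, -1)) + 44667 = (-13*(-1))*(7 + 29) + 44667 = 13*36 + 44667 = 468 + 44667 = 45135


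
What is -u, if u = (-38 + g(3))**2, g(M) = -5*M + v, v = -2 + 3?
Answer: -2704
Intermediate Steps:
v = 1
g(M) = 1 - 5*M (g(M) = -5*M + 1 = 1 - 5*M)
u = 2704 (u = (-38 + (1 - 5*3))**2 = (-38 + (1 - 15))**2 = (-38 - 14)**2 = (-52)**2 = 2704)
-u = -1*2704 = -2704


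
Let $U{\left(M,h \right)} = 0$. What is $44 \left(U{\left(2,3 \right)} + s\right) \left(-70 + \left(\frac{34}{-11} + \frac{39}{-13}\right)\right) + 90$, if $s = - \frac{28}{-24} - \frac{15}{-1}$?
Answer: $-54036$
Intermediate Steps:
$s = \frac{97}{6}$ ($s = \left(-28\right) \left(- \frac{1}{24}\right) - -15 = \frac{7}{6} + 15 = \frac{97}{6} \approx 16.167$)
$44 \left(U{\left(2,3 \right)} + s\right) \left(-70 + \left(\frac{34}{-11} + \frac{39}{-13}\right)\right) + 90 = 44 \left(0 + \frac{97}{6}\right) \left(-70 + \left(\frac{34}{-11} + \frac{39}{-13}\right)\right) + 90 = 44 \frac{97 \left(-70 + \left(34 \left(- \frac{1}{11}\right) + 39 \left(- \frac{1}{13}\right)\right)\right)}{6} + 90 = 44 \frac{97 \left(-70 - \frac{67}{11}\right)}{6} + 90 = 44 \cdot \frac{97}{6} \left(- \frac{837}{11}\right) + 90 = 44 \left(- \frac{27063}{22}\right) + 90 = -54126 + 90 = -54036$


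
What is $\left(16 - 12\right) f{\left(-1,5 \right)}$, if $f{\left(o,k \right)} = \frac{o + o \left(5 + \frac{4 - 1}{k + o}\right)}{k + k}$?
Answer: $- \frac{27}{10} \approx -2.7$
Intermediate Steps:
$f{\left(o,k \right)} = \frac{o + o \left(5 + \frac{3}{k + o}\right)}{2 k}$
$\left(16 - 12\right) f{\left(-1,5 \right)} = \left(16 - 12\right) \frac{3}{2} \left(-1\right) \frac{1}{5} \frac{1}{5 - 1} \left(1 + 2 \cdot 5 + 2 \left(-1\right)\right) = 4 \cdot \frac{3}{2} \left(-1\right) \frac{1}{5} \cdot \frac{1}{4} \left(1 + 10 - 2\right) = 4 \cdot \frac{3}{2} \left(-1\right) \frac{1}{5} \cdot \frac{1}{4} \cdot 9 = 4 \left(- \frac{27}{40}\right) = - \frac{27}{10}$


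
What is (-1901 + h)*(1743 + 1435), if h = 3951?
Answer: 6514900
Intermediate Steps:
(-1901 + h)*(1743 + 1435) = (-1901 + 3951)*(1743 + 1435) = 2050*3178 = 6514900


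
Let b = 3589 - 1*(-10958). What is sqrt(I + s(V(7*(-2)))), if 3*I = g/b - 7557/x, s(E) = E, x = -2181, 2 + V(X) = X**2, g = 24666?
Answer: sqrt(21890279145566559)/10575669 ≈ 13.990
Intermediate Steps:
V(X) = -2 + X**2
b = 14547 (b = 3589 + 10958 = 14547)
I = 18192025/10575669 (I = (24666/14547 - 7557/(-2181))/3 = (24666*(1/14547) - 7557*(-1/2181))/3 = (8222/4849 + 2519/727)/3 = (1/3)*(18192025/3525223) = 18192025/10575669 ≈ 1.7202)
sqrt(I + s(V(7*(-2)))) = sqrt(18192025/10575669 + (-2 + (7*(-2))**2)) = sqrt(18192025/10575669 + (-2 + (-14)**2)) = sqrt(18192025/10575669 + (-2 + 196)) = sqrt(18192025/10575669 + 194) = sqrt(2069871811/10575669) = sqrt(21890279145566559)/10575669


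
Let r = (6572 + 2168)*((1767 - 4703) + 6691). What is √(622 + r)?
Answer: √32819322 ≈ 5728.8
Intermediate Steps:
r = 32818700 (r = 8740*(-2936 + 6691) = 8740*3755 = 32818700)
√(622 + r) = √(622 + 32818700) = √32819322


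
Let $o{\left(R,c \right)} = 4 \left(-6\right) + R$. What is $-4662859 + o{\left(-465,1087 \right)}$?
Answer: $-4663348$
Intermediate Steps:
$o{\left(R,c \right)} = -24 + R$
$-4662859 + o{\left(-465,1087 \right)} = -4662859 - 489 = -4663348$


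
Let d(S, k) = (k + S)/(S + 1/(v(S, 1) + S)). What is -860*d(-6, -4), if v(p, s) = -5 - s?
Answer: -103200/73 ≈ -1413.7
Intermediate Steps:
d(S, k) = (S + k)/(S + 1/(-6 + S)) (d(S, k) = (k + S)/(S + 1/((-5 - 1*1) + S)) = (S + k)/(S + 1/((-5 - 1) + S)) = (S + k)/(S + 1/(-6 + S)))
-860*d(-6, -4) = -860*((-6)**2 - 6*(-6) - 6*(-4) - 6*(-4))/(1 + (-6)**2 - 6*(-6)) = -860*(36 + 36 + 24 + 24)/(1 + 36 + 36) = -860*120/73 = -103200/73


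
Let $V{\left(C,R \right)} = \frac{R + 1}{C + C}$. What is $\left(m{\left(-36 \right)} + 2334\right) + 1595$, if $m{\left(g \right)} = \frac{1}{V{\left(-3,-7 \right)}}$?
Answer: $3930$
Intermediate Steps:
$V{\left(C,R \right)} = \frac{1 + R}{2 C}$
$m{\left(g \right)} = 1$ ($m{\left(g \right)} = \frac{1}{\frac{1}{2} \frac{1}{-3} \left(1 - 7\right)} = \frac{1}{\frac{1}{2} \left(- \frac{1}{3}\right) \left(-6\right)} = 1^{-1} = 1$)
$\left(m{\left(-36 \right)} + 2334\right) + 1595 = \left(1 + 2334\right) + 1595 = 2335 + 1595 = 3930$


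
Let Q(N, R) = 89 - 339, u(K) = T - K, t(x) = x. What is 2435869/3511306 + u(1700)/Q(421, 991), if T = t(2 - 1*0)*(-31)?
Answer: 3397944211/438913250 ≈ 7.7417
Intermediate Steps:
T = -62 (T = (2 - 1*0)*(-31) = (2 + 0)*(-31) = 2*(-31) = -62)
u(K) = -62 - K
Q(N, R) = -250
2435869/3511306 + u(1700)/Q(421, 991) = 2435869/3511306 + (-62 - 1*1700)/(-250) = 2435869*(1/3511306) + (-62 - 1700)*(-1/250) = 2435869/3511306 - 1762*(-1/250) = 2435869/3511306 + 881/125 = 3397944211/438913250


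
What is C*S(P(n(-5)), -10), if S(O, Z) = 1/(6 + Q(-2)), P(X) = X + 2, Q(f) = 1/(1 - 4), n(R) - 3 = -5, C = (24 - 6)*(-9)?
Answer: -486/17 ≈ -28.588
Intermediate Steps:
C = -162 (C = 18*(-9) = -162)
n(R) = -2 (n(R) = 3 - 5 = -2)
Q(f) = -⅓ (Q(f) = 1/(-3) = -⅓)
P(X) = 2 + X
S(O, Z) = 3/17 (S(O, Z) = 1/(6 - ⅓) = 1/(17/3) = 3/17)
C*S(P(n(-5)), -10) = -162*3/17 = -486/17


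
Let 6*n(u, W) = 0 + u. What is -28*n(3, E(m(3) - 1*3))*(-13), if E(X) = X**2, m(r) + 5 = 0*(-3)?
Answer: 182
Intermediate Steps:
m(r) = -5 (m(r) = -5 + 0*(-3) = -5 + 0 = -5)
n(u, W) = u/6 (n(u, W) = (0 + u)/6 = u/6)
-28*n(3, E(m(3) - 1*3))*(-13) = -14*3/3*(-13) = -28*1/2*(-13) = -14*(-13) = 182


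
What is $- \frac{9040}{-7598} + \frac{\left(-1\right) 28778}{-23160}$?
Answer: $\frac{107005411}{43992420} \approx 2.4324$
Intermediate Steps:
$- \frac{9040}{-7598} + \frac{\left(-1\right) 28778}{-23160} = \left(-9040\right) \left(- \frac{1}{7598}\right) - - \frac{14389}{11580} = \frac{4520}{3799} + \frac{14389}{11580} = \frac{107005411}{43992420}$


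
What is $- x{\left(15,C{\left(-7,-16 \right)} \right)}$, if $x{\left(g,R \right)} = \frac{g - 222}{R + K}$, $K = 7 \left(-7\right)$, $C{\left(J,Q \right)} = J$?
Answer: $- \frac{207}{56} \approx -3.6964$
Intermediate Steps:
$K = -49$
$x{\left(g,R \right)} = \frac{-222 + g}{-49 + R}$ ($x{\left(g,R \right)} = \frac{g - 222}{R - 49} = \frac{-222 + g}{-49 + R}$)
$- x{\left(15,C{\left(-7,-16 \right)} \right)} = - \frac{-222 + 15}{-49 - 7} = - \frac{-207}{-56} = - \frac{\left(-1\right) \left(-207\right)}{56} = \left(-1\right) \frac{207}{56} = - \frac{207}{56}$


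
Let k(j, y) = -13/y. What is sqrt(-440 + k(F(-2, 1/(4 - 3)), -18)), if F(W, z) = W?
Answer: I*sqrt(15814)/6 ≈ 20.959*I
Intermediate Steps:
sqrt(-440 + k(F(-2, 1/(4 - 3)), -18)) = sqrt(-440 - 13/(-18)) = sqrt(-440 - 13*(-1/18)) = sqrt(-440 + 13/18) = sqrt(-7907/18) = I*sqrt(15814)/6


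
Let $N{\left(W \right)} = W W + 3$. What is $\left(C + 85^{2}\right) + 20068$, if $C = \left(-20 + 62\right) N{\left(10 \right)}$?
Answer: $31619$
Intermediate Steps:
$N{\left(W \right)} = 3 + W^{2}$ ($N{\left(W \right)} = W^{2} + 3 = 3 + W^{2}$)
$C = 4326$ ($C = \left(-20 + 62\right) \left(3 + 10^{2}\right) = 42 \left(3 + 100\right) = 42 \cdot 103 = 4326$)
$\left(C + 85^{2}\right) + 20068 = \left(4326 + 85^{2}\right) + 20068 = \left(4326 + 7225\right) + 20068 = 11551 + 20068 = 31619$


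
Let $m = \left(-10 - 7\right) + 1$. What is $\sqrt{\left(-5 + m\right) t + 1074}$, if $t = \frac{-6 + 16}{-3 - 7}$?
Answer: $\sqrt{1095} \approx 33.091$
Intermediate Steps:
$m = -16$ ($m = -17 + 1 = -16$)
$t = -1$ ($t = \frac{10}{-10} = 10 \left(- \frac{1}{10}\right) = -1$)
$\sqrt{\left(-5 + m\right) t + 1074} = \sqrt{\left(-5 - 16\right) \left(-1\right) + 1074} = \sqrt{\left(-21\right) \left(-1\right) + 1074} = \sqrt{21 + 1074} = \sqrt{1095}$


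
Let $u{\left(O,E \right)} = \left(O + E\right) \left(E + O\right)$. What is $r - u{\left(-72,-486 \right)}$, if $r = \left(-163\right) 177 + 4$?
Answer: $-340211$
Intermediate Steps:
$u{\left(O,E \right)} = \left(E + O\right)^{2}$ ($u{\left(O,E \right)} = \left(E + O\right) \left(E + O\right) = \left(E + O\right)^{2}$)
$r = -28847$ ($r = -28851 + 4 = -28847$)
$r - u{\left(-72,-486 \right)} = -28847 - \left(-486 - 72\right)^{2} = -28847 - \left(-558\right)^{2} = -28847 - 311364 = -340211$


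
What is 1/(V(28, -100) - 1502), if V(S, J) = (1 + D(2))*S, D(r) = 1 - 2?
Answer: -1/1502 ≈ -0.00066578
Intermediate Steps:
D(r) = -1
V(S, J) = 0 (V(S, J) = (1 - 1)*S = 0*S = 0)
1/(V(28, -100) - 1502) = 1/(0 - 1502) = 1/(-1502) = -1/1502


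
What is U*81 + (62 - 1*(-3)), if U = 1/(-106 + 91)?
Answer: 298/5 ≈ 59.600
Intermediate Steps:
U = -1/15 (U = 1/(-15) = -1/15 ≈ -0.066667)
U*81 + (62 - 1*(-3)) = -1/15*81 + (62 - 1*(-3)) = -27/5 + (62 + 3) = -27/5 + 65 = 298/5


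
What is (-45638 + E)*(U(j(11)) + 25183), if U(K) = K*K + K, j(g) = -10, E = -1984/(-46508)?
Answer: -13410675930690/11627 ≈ -1.1534e+9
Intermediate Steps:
E = 496/11627 (E = -1984*(-1/46508) = 496/11627 ≈ 0.042659)
U(K) = K + K² (U(K) = K² + K = K + K²)
(-45638 + E)*(U(j(11)) + 25183) = (-45638 + 496/11627)*(-10*(1 - 10) + 25183) = -530632530*(-10*(-9) + 25183)/11627 = -530632530*(90 + 25183)/11627 = -530632530/11627*25273 = -13410675930690/11627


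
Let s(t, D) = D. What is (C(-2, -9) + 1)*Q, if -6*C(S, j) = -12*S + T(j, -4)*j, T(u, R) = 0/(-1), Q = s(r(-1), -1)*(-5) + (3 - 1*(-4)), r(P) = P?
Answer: -36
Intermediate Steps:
Q = 12 (Q = -1*(-5) + (3 - 1*(-4)) = 5 + (3 + 4) = 5 + 7 = 12)
T(u, R) = 0 (T(u, R) = 0*(-1) = 0)
C(S, j) = 2*S (C(S, j) = -(-12*S + 0*j)/6 = -(-12*S + 0)/6 = -(-2)*S = 2*S)
(C(-2, -9) + 1)*Q = (2*(-2) + 1)*12 = (-4 + 1)*12 = -3*12 = -36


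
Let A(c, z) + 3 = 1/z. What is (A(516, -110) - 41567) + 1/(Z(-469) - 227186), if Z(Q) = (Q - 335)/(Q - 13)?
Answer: -125180945651367/3011328320 ≈ -41570.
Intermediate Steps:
A(c, z) = -3 + 1/z
Z(Q) = (-335 + Q)/(-13 + Q)
(A(516, -110) - 41567) + 1/(Z(-469) - 227186) = ((-3 + 1/(-110)) - 41567) + 1/((-335 - 469)/(-13 - 469) - 227186) = ((-3 - 1/110) - 41567) + 1/(-804/(-482) - 227186) = (-331/110 - 41567) + 1/(-1/482*(-804) - 227186) = -4572701/110 + 1/(402/241 - 227186) = -4572701/110 + 1/(-54751424/241) = -4572701/110 - 241/54751424 = -125180945651367/3011328320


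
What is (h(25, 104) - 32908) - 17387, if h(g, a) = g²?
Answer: -49670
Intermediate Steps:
(h(25, 104) - 32908) - 17387 = (25² - 32908) - 17387 = (625 - 32908) - 17387 = -32283 - 17387 = -49670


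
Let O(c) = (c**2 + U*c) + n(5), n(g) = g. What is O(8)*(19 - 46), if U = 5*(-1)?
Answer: -783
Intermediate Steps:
U = -5
O(c) = 5 + c**2 - 5*c (O(c) = (c**2 - 5*c) + 5 = 5 + c**2 - 5*c)
O(8)*(19 - 46) = (5 + 8**2 - 5*8)*(19 - 46) = (5 + 64 - 40)*(-27) = 29*(-27) = -783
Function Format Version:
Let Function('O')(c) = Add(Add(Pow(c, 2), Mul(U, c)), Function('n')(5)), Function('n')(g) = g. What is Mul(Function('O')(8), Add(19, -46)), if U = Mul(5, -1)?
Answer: -783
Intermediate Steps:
U = -5
Function('O')(c) = Add(5, Pow(c, 2), Mul(-5, c)) (Function('O')(c) = Add(Add(Pow(c, 2), Mul(-5, c)), 5) = Add(5, Pow(c, 2), Mul(-5, c)))
Mul(Function('O')(8), Add(19, -46)) = Mul(Add(5, Pow(8, 2), Mul(-5, 8)), Add(19, -46)) = Mul(Add(5, 64, -40), -27) = Mul(29, -27) = -783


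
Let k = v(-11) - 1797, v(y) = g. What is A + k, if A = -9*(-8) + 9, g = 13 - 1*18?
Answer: -1721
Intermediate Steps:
g = -5 (g = 13 - 18 = -5)
v(y) = -5
A = 81 (A = 72 + 9 = 81)
k = -1802 (k = -5 - 1797 = -1802)
A + k = 81 - 1802 = -1721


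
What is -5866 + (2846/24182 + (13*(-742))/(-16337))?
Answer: -1158575015285/197530667 ≈ -5865.3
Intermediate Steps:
-5866 + (2846/24182 + (13*(-742))/(-16337)) = -5866 + (2846*(1/24182) - 9646*(-1/16337)) = -5866 + (1423/12091 + 9646/16337) = -5866 + 139877337/197530667 = -1158575015285/197530667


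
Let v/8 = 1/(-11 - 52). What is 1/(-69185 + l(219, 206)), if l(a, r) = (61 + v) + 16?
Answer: -63/4353812 ≈ -1.4470e-5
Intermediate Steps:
v = -8/63 (v = 8/(-11 - 52) = 8/(-63) = 8*(-1/63) = -8/63 ≈ -0.12698)
l(a, r) = 4843/63 (l(a, r) = (61 - 8/63) + 16 = 3835/63 + 16 = 4843/63)
1/(-69185 + l(219, 206)) = 1/(-69185 + 4843/63) = 1/(-4353812/63) = -63/4353812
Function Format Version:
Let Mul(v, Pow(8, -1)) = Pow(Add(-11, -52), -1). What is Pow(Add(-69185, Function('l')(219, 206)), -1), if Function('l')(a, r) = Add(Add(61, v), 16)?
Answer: Rational(-63, 4353812) ≈ -1.4470e-5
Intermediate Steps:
v = Rational(-8, 63) (v = Mul(8, Pow(Add(-11, -52), -1)) = Mul(8, Pow(-63, -1)) = Mul(8, Rational(-1, 63)) = Rational(-8, 63) ≈ -0.12698)
Function('l')(a, r) = Rational(4843, 63) (Function('l')(a, r) = Add(Add(61, Rational(-8, 63)), 16) = Add(Rational(3835, 63), 16) = Rational(4843, 63))
Pow(Add(-69185, Function('l')(219, 206)), -1) = Pow(Add(-69185, Rational(4843, 63)), -1) = Pow(Rational(-4353812, 63), -1) = Rational(-63, 4353812)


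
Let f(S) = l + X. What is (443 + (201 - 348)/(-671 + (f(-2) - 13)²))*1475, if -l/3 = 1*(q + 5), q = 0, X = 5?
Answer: 93003175/142 ≈ 6.5495e+5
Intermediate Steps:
l = -15 (l = -3*(0 + 5) = -3*5 = -15)
f(S) = -10 (f(S) = -15 + 5 = -10)
(443 + (201 - 348)/(-671 + (f(-2) - 13)²))*1475 = (443 + (201 - 348)/(-671 + (-10 - 13)²))*1475 = (443 - 147/(-671 + (-23)²))*1475 = (443 - 147/(-671 + 529))*1475 = (443 - 147/(-142))*1475 = (443 - 147*(-1/142))*1475 = (443 + 147/142)*1475 = (63053/142)*1475 = 93003175/142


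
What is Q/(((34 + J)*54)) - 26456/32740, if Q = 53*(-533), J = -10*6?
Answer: 17071693/883980 ≈ 19.312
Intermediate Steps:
J = -60
Q = -28249
Q/(((34 + J)*54)) - 26456/32740 = -28249*1/(54*(34 - 60)) - 26456/32740 = -28249/((-26*54)) - 26456*1/32740 = -28249/(-1404) - 6614/8185 = -28249*(-1/1404) - 6614/8185 = 2173/108 - 6614/8185 = 17071693/883980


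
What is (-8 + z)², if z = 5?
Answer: 9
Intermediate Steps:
(-8 + z)² = (-8 + 5)² = (-3)² = 9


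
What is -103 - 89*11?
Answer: -1082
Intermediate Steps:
-103 - 89*11 = -103 - 979 = -1082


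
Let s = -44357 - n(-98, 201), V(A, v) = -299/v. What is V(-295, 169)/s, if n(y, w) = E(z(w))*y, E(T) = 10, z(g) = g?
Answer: 23/563901 ≈ 4.0787e-5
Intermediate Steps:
n(y, w) = 10*y
s = -43377 (s = -44357 - 10*(-98) = -44357 - 1*(-980) = -44357 + 980 = -43377)
V(-295, 169)/s = -299/169/(-43377) = -299*1/169*(-1/43377) = -23/13*(-1/43377) = 23/563901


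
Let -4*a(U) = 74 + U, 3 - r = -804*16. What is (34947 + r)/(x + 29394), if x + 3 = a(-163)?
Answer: 191256/117653 ≈ 1.6256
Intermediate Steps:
r = 12867 (r = 3 - (-804)*16 = 3 - 1*(-12864) = 3 + 12864 = 12867)
a(U) = -37/2 - U/4 (a(U) = -(74 + U)/4 = -37/2 - U/4)
x = 77/4 (x = -3 + (-37/2 - 1/4*(-163)) = -3 + (-37/2 + 163/4) = -3 + 89/4 = 77/4 ≈ 19.250)
(34947 + r)/(x + 29394) = (34947 + 12867)/(77/4 + 29394) = 47814/(117653/4) = 47814*(4/117653) = 191256/117653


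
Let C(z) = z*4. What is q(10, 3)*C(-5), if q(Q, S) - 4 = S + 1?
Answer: -160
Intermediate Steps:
q(Q, S) = 5 + S (q(Q, S) = 4 + (S + 1) = 4 + (1 + S) = 5 + S)
C(z) = 4*z
q(10, 3)*C(-5) = (5 + 3)*(4*(-5)) = 8*(-20) = -160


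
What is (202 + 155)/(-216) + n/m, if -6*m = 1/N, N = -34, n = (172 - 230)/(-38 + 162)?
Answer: -216665/2232 ≈ -97.072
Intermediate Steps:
n = -29/62 (n = -58/124 = -58*1/124 = -29/62 ≈ -0.46774)
m = 1/204 (m = -⅙/(-34) = -⅙*(-1/34) = 1/204 ≈ 0.0049020)
(202 + 155)/(-216) + n/m = (202 + 155)/(-216) - 29/(62*1/204) = 357*(-1/216) - 29/62*204 = -119/72 - 2958/31 = -216665/2232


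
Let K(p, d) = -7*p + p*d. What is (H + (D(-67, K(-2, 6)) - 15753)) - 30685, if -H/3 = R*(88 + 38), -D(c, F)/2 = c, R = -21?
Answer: -38366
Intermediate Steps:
K(p, d) = -7*p + d*p
D(c, F) = -2*c
H = 7938 (H = -(-63)*(88 + 38) = -(-63)*126 = -3*(-2646) = 7938)
(H + (D(-67, K(-2, 6)) - 15753)) - 30685 = (7938 + (-2*(-67) - 15753)) - 30685 = (7938 + (134 - 15753)) - 30685 = (7938 - 15619) - 30685 = -7681 - 30685 = -38366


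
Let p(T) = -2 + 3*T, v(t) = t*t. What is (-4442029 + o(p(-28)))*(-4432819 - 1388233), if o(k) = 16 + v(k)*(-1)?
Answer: 25900241158268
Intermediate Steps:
v(t) = t**2
o(k) = 16 - k**2 (o(k) = 16 + k**2*(-1) = 16 - k**2)
(-4442029 + o(p(-28)))*(-4432819 - 1388233) = (-4442029 + (16 - (-2 + 3*(-28))**2))*(-4432819 - 1388233) = (-4442029 + (16 - (-2 - 84)**2))*(-5821052) = (-4442029 + (16 - 1*(-86)**2))*(-5821052) = (-4442029 + (16 - 1*7396))*(-5821052) = (-4442029 + (16 - 7396))*(-5821052) = (-4442029 - 7380)*(-5821052) = -4449409*(-5821052) = 25900241158268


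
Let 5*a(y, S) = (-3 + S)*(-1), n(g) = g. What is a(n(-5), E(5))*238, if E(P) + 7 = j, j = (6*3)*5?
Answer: -3808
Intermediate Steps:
j = 90 (j = 18*5 = 90)
E(P) = 83 (E(P) = -7 + 90 = 83)
a(y, S) = ⅗ - S/5 (a(y, S) = ((-3 + S)*(-1))/5 = (3 - S)/5 = ⅗ - S/5)
a(n(-5), E(5))*238 = (⅗ - ⅕*83)*238 = (⅗ - 83/5)*238 = -16*238 = -3808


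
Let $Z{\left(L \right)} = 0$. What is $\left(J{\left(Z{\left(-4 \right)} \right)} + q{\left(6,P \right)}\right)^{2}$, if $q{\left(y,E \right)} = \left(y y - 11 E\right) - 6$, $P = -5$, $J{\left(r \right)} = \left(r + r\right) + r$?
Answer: $7225$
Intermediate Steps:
$J{\left(r \right)} = 3 r$ ($J{\left(r \right)} = 2 r + r = 3 r$)
$q{\left(y,E \right)} = -6 + y^{2} - 11 E$ ($q{\left(y,E \right)} = \left(y^{2} - 11 E\right) - 6 = -6 + y^{2} - 11 E$)
$\left(J{\left(Z{\left(-4 \right)} \right)} + q{\left(6,P \right)}\right)^{2} = \left(3 \cdot 0 - \left(-49 - 36\right)\right)^{2} = \left(0 + \left(-6 + 36 + 55\right)\right)^{2} = \left(0 + 85\right)^{2} = 85^{2} = 7225$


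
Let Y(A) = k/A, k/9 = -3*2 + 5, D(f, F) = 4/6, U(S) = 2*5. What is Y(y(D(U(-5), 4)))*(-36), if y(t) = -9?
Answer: -36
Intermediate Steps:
U(S) = 10
D(f, F) = 2/3 (D(f, F) = 4*(1/6) = 2/3)
k = -9 (k = 9*(-3*2 + 5) = 9*(-6 + 5) = 9*(-1) = -9)
Y(A) = -9/A
Y(y(D(U(-5), 4)))*(-36) = -9/(-9)*(-36) = -9*(-1/9)*(-36) = 1*(-36) = -36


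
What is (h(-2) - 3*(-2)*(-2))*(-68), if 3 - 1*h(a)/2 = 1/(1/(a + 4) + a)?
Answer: 952/3 ≈ 317.33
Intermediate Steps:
h(a) = 6 - 2/(a + 1/(4 + a)) (h(a) = 6 - 2/(1/(a + 4) + a) = 6 - 2/(1/(4 + a) + a) = 6 - 2/(a + 1/(4 + a)))
(h(-2) - 3*(-2)*(-2))*(-68) = (2*(-1 + 3*(-2)**2 + 11*(-2))/(1 + (-2)**2 + 4*(-2)) - 3*(-2)*(-2))*(-68) = (2*(-1 + 3*4 - 22)/(1 + 4 - 8) + 6*(-2))*(-68) = (2*(-1 + 12 - 22)/(-3) - 12)*(-68) = (2*(-1/3)*(-11) - 12)*(-68) = (22/3 - 12)*(-68) = -14/3*(-68) = 952/3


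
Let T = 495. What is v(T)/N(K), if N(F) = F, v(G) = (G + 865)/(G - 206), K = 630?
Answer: 8/1071 ≈ 0.0074697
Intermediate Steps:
v(G) = (865 + G)/(-206 + G)
v(T)/N(K) = ((865 + 495)/(-206 + 495))/630 = (1360/289)*(1/630) = ((1/289)*1360)*(1/630) = (80/17)*(1/630) = 8/1071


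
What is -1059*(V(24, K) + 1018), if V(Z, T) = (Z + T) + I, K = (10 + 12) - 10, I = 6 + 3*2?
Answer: -1128894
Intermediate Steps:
I = 12 (I = 6 + 6 = 12)
K = 12 (K = 22 - 10 = 12)
V(Z, T) = 12 + T + Z (V(Z, T) = (Z + T) + 12 = (T + Z) + 12 = 12 + T + Z)
-1059*(V(24, K) + 1018) = -1059*((12 + 12 + 24) + 1018) = -1059*(48 + 1018) = -1059*1066 = -1128894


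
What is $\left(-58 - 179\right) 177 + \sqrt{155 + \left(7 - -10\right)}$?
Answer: $-41949 + 2 \sqrt{43} \approx -41936.0$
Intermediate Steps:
$\left(-58 - 179\right) 177 + \sqrt{155 + \left(7 - -10\right)} = \left(-237\right) 177 + \sqrt{155 + \left(7 + 10\right)} = -41949 + \sqrt{155 + 17} = -41949 + \sqrt{172} = -41949 + 2 \sqrt{43}$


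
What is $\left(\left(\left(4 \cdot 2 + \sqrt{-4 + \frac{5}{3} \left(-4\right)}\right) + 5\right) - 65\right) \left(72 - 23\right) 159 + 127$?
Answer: $-405005 + 10388 i \sqrt{6} \approx -4.0501 \cdot 10^{5} + 25445.0 i$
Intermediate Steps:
$\left(\left(\left(4 \cdot 2 + \sqrt{-4 + \frac{5}{3} \left(-4\right)}\right) + 5\right) - 65\right) \left(72 - 23\right) 159 + 127 = \left(\left(\left(8 + \sqrt{-4 + 5 \cdot \frac{1}{3} \left(-4\right)}\right) + 5\right) - 65\right) 49 \cdot 159 + 127 = \left(\left(\left(8 + \sqrt{-4 + \frac{5}{3} \left(-4\right)}\right) + 5\right) - 65\right) 49 \cdot 159 + 127 = \left(\left(\left(8 + \sqrt{-4 - \frac{20}{3}}\right) + 5\right) - 65\right) 49 \cdot 159 + 127 = \left(\left(\left(8 + \sqrt{- \frac{32}{3}}\right) + 5\right) - 65\right) 49 \cdot 159 + 127 = \left(\left(\left(8 + \frac{4 i \sqrt{6}}{3}\right) + 5\right) - 65\right) 49 \cdot 159 + 127 = \left(\left(13 + \frac{4 i \sqrt{6}}{3}\right) - 65\right) 49 \cdot 159 + 127 = \left(-52 + \frac{4 i \sqrt{6}}{3}\right) 49 \cdot 159 + 127 = \left(-2548 + \frac{196 i \sqrt{6}}{3}\right) 159 + 127 = \left(-405132 + 10388 i \sqrt{6}\right) + 127 = -405005 + 10388 i \sqrt{6}$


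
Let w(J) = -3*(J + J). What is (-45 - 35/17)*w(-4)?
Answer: -19200/17 ≈ -1129.4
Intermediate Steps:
w(J) = -6*J
(-45 - 35/17)*w(-4) = (-45 - 35/17)*(-6*(-4)) = (-45 - 35*1/17)*24 = (-45 - 35/17)*24 = -800/17*24 = -19200/17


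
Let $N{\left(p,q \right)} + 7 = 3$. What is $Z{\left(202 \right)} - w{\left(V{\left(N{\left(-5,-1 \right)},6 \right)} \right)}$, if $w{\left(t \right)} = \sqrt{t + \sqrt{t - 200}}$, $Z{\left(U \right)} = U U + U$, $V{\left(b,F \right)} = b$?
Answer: $41006 - \sqrt{-4 + 2 i \sqrt{51}} \approx 41004.0 - 3.0686 i$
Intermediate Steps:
$N{\left(p,q \right)} = -4$ ($N{\left(p,q \right)} = -7 + 3 = -4$)
$Z{\left(U \right)} = U + U^{2}$ ($Z{\left(U \right)} = U^{2} + U = U + U^{2}$)
$w{\left(t \right)} = \sqrt{t + \sqrt{-200 + t}}$
$Z{\left(202 \right)} - w{\left(V{\left(N{\left(-5,-1 \right)},6 \right)} \right)} = 202 \left(1 + 202\right) - \sqrt{-4 + \sqrt{-200 - 4}} = 202 \cdot 203 - \sqrt{-4 + \sqrt{-204}} = 41006 - \sqrt{-4 + 2 i \sqrt{51}}$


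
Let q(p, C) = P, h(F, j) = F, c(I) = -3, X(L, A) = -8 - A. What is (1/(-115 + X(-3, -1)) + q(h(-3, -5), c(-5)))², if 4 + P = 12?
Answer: 950625/14884 ≈ 63.869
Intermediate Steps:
P = 8 (P = -4 + 12 = 8)
q(p, C) = 8
(1/(-115 + X(-3, -1)) + q(h(-3, -5), c(-5)))² = (1/(-115 + (-8 - 1*(-1))) + 8)² = (1/(-115 + (-8 + 1)) + 8)² = (1/(-115 - 7) + 8)² = (1/(-122) + 8)² = (-1/122 + 8)² = (975/122)² = 950625/14884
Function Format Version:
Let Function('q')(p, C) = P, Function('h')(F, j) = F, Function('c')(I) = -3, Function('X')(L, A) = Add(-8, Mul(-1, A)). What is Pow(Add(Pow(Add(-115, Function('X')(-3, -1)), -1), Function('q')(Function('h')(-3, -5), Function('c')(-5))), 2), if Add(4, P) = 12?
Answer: Rational(950625, 14884) ≈ 63.869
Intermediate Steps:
P = 8 (P = Add(-4, 12) = 8)
Function('q')(p, C) = 8
Pow(Add(Pow(Add(-115, Function('X')(-3, -1)), -1), Function('q')(Function('h')(-3, -5), Function('c')(-5))), 2) = Pow(Add(Pow(Add(-115, Add(-8, Mul(-1, -1))), -1), 8), 2) = Pow(Add(Pow(Add(-115, Add(-8, 1)), -1), 8), 2) = Pow(Add(Pow(Add(-115, -7), -1), 8), 2) = Pow(Add(Pow(-122, -1), 8), 2) = Pow(Add(Rational(-1, 122), 8), 2) = Pow(Rational(975, 122), 2) = Rational(950625, 14884)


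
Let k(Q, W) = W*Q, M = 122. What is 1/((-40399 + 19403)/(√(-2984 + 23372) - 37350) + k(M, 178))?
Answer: 3786831258099/82236956368510586 - 5249*√5097/82236956368510586 ≈ 4.6048e-5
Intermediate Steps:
k(Q, W) = Q*W
1/((-40399 + 19403)/(√(-2984 + 23372) - 37350) + k(M, 178)) = 1/((-40399 + 19403)/(√(-2984 + 23372) - 37350) + 122*178) = 1/(-20996/(√20388 - 37350) + 21716) = 1/(-20996/(2*√5097 - 37350) + 21716) = 1/(-20996/(-37350 + 2*√5097) + 21716) = 1/(21716 - 20996/(-37350 + 2*√5097))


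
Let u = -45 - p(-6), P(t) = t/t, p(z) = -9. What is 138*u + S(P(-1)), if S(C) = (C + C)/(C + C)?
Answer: -4967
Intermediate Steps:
P(t) = 1
u = -36 (u = -45 - 1*(-9) = -45 + 9 = -36)
S(C) = 1 (S(C) = (2*C)/((2*C)) = (2*C)*(1/(2*C)) = 1)
138*u + S(P(-1)) = 138*(-36) + 1 = -4968 + 1 = -4967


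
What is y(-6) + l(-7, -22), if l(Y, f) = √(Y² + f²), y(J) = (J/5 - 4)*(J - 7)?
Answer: 338/5 + √533 ≈ 90.687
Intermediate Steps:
y(J) = (-7 + J)*(-4 + J/5) (y(J) = (J*(⅕) - 4)*(-7 + J) = (J/5 - 4)*(-7 + J) = (-4 + J/5)*(-7 + J) = (-7 + J)*(-4 + J/5))
y(-6) + l(-7, -22) = (28 - 27/5*(-6) + (⅕)*(-6)²) + √((-7)² + (-22)²) = (28 + 162/5 + (⅕)*36) + √(49 + 484) = (28 + 162/5 + 36/5) + √533 = 338/5 + √533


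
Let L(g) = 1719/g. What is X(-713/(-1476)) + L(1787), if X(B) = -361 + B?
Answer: -948366557/2637612 ≈ -359.56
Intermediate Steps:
X(-713/(-1476)) + L(1787) = (-361 - 713/(-1476)) + 1719/1787 = (-361 - 713*(-1/1476)) + 1719*(1/1787) = (-361 + 713/1476) + 1719/1787 = -532123/1476 + 1719/1787 = -948366557/2637612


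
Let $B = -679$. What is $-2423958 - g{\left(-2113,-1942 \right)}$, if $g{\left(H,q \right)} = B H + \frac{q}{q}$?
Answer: $-3858686$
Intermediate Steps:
$g{\left(H,q \right)} = 1 - 679 H$ ($g{\left(H,q \right)} = - 679 H + \frac{q}{q} = - 679 H + 1 = 1 - 679 H$)
$-2423958 - g{\left(-2113,-1942 \right)} = -2423958 - \left(1 - -1434727\right) = -2423958 - \left(1 + 1434727\right) = -2423958 - 1434728 = -3858686$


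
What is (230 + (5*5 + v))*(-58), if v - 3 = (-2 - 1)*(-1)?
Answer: -15138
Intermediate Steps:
v = 6 (v = 3 + (-2 - 1)*(-1) = 3 - 3*(-1) = 3 + 3 = 6)
(230 + (5*5 + v))*(-58) = (230 + (5*5 + 6))*(-58) = (230 + (25 + 6))*(-58) = (230 + 31)*(-58) = 261*(-58) = -15138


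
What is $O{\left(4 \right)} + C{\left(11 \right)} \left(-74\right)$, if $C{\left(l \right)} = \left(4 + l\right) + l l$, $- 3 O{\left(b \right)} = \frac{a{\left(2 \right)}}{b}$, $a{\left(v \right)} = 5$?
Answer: $- \frac{120773}{12} \approx -10064.0$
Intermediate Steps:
$O{\left(b \right)} = - \frac{5}{3 b}$ ($O{\left(b \right)} = - \frac{5 \frac{1}{b}}{3} = - \frac{5}{3 b}$)
$C{\left(l \right)} = 4 + l + l^{2}$ ($C{\left(l \right)} = \left(4 + l\right) + l^{2} = 4 + l + l^{2}$)
$O{\left(4 \right)} + C{\left(11 \right)} \left(-74\right) = - \frac{5}{3 \cdot 4} + \left(4 + 11 + 11^{2}\right) \left(-74\right) = \left(- \frac{5}{3}\right) \frac{1}{4} + \left(4 + 11 + 121\right) \left(-74\right) = - \frac{5}{12} + 136 \left(-74\right) = - \frac{5}{12} - 10064 = - \frac{120773}{12}$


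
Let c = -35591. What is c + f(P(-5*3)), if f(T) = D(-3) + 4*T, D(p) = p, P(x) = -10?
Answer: -35634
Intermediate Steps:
f(T) = -3 + 4*T
c + f(P(-5*3)) = -35591 + (-3 + 4*(-10)) = -35591 + (-3 - 40) = -35591 - 43 = -35634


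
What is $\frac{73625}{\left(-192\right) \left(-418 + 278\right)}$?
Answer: $\frac{14725}{5376} \approx 2.739$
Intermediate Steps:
$\frac{73625}{\left(-192\right) \left(-418 + 278\right)} = \frac{73625}{\left(-192\right) \left(-140\right)} = \frac{73625}{26880} = 73625 \cdot \frac{1}{26880} = \frac{14725}{5376}$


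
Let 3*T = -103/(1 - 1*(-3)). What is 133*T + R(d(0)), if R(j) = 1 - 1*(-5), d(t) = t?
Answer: -13627/12 ≈ -1135.6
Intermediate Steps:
R(j) = 6 (R(j) = 1 + 5 = 6)
T = -103/12 (T = (-103/(1 - 1*(-3)))/3 = (-103/(1 + 3))/3 = (-103/4)/3 = (-103*1/4)/3 = (1/3)*(-103/4) = -103/12 ≈ -8.5833)
133*T + R(d(0)) = 133*(-103/12) + 6 = -13699/12 + 6 = -13627/12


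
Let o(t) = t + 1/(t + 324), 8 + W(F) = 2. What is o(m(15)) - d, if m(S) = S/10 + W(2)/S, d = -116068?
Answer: 3773406541/32510 ≈ 1.1607e+5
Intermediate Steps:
W(F) = -6 (W(F) = -8 + 2 = -6)
m(S) = -6/S + S/10 (m(S) = S/10 - 6/S = -6/S + S/10)
o(t) = t + 1/(324 + t)
o(m(15)) - d = (1 + (-6/15 + (1/10)*15)**2 + 324*(-6/15 + (1/10)*15))/(324 + (-6/15 + (1/10)*15)) - 1*(-116068) = (1 + (-6*1/15 + 3/2)**2 + 324*(-6*1/15 + 3/2))/(324 + (-6*1/15 + 3/2)) + 116068 = (1 + (-2/5 + 3/2)**2 + 324*(-2/5 + 3/2))/(324 + (-2/5 + 3/2)) + 116068 = (1 + (11/10)**2 + 324*(11/10))/(324 + 11/10) + 116068 = (1 + 121/100 + 1782/5)/(3251/10) + 116068 = (10/3251)*(35861/100) + 116068 = 35861/32510 + 116068 = 3773406541/32510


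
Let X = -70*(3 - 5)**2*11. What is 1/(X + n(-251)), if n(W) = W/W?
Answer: -1/3079 ≈ -0.00032478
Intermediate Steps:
n(W) = 1
X = -3080 (X = -70*(-2)**2*11 = -70*4*11 = -35*8*11 = -280*11 = -3080)
1/(X + n(-251)) = 1/(-3080 + 1) = 1/(-3079) = -1/3079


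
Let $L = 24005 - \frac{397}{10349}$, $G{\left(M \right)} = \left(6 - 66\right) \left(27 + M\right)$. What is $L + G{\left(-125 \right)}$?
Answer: $\frac{309279468}{10349} \approx 29885.0$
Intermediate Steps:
$G{\left(M \right)} = -1620 - 60 M$ ($G{\left(M \right)} = - 60 \left(27 + M\right) = -1620 - 60 M$)
$L = \frac{248427348}{10349}$ ($L = 24005 - 397 \cdot \frac{1}{10349} = 24005 - \frac{397}{10349} = \frac{248427348}{10349} \approx 24005.0$)
$L + G{\left(-125 \right)} = \frac{248427348}{10349} - -5880 = \frac{248427348}{10349} + \left(-1620 + 7500\right) = \frac{248427348}{10349} + 5880 = \frac{309279468}{10349}$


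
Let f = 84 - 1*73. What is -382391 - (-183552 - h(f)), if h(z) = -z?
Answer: -198850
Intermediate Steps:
f = 11 (f = 84 - 73 = 11)
-382391 - (-183552 - h(f)) = -382391 - (-183552 - (-1)*11) = -382391 - (-183552 - 1*(-11)) = -382391 - (-183552 + 11) = -382391 - 1*(-183541) = -382391 + 183541 = -198850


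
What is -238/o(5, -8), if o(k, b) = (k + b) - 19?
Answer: 119/11 ≈ 10.818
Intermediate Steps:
o(k, b) = -19 + b + k (o(k, b) = (b + k) - 19 = -19 + b + k)
-238/o(5, -8) = -238/(-19 - 8 + 5) = -238/(-22) = -238*(-1/22) = 119/11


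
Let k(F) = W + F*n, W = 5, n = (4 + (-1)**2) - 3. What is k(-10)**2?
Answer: 225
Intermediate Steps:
n = 2 (n = (4 + 1) - 3 = 5 - 3 = 2)
k(F) = 5 + 2*F (k(F) = 5 + F*2 = 5 + 2*F)
k(-10)**2 = (5 + 2*(-10))**2 = (5 - 20)**2 = (-15)**2 = 225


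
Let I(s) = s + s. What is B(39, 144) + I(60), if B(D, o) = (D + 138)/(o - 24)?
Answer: 4859/40 ≈ 121.47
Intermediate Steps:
B(D, o) = (138 + D)/(-24 + o)
I(s) = 2*s
B(39, 144) + I(60) = (138 + 39)/(-24 + 144) + 2*60 = 177/120 + 120 = (1/120)*177 + 120 = 59/40 + 120 = 4859/40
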